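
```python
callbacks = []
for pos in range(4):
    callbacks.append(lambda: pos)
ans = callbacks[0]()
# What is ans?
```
3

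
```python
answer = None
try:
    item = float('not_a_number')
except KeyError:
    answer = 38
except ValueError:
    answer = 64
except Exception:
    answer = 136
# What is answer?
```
64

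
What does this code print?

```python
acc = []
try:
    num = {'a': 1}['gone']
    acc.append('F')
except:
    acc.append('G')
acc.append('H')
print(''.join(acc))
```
GH

Exception raised in try, caught by bare except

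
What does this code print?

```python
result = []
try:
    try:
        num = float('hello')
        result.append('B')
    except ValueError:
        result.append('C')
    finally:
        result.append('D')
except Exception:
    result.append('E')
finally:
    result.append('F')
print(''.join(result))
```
CDF

Both finally blocks run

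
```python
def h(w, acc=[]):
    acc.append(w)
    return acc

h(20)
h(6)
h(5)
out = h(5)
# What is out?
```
[20, 6, 5, 5]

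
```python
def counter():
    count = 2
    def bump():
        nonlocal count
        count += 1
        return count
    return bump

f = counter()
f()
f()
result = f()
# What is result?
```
5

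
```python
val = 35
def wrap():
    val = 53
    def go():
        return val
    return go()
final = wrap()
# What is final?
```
53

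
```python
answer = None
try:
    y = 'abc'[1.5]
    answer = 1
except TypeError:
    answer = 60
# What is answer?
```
60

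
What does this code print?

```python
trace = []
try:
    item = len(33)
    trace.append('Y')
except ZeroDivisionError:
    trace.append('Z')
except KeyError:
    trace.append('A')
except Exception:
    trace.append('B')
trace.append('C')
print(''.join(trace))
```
BC

TypeError not specifically caught, falls to Exception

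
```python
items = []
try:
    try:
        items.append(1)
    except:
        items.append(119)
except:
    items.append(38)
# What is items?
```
[1]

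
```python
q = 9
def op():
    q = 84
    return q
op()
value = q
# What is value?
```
9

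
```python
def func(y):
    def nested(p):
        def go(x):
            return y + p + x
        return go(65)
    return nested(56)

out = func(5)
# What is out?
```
126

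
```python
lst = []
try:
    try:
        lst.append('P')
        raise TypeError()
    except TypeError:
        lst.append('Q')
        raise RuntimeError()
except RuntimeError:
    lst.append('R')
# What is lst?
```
['P', 'Q', 'R']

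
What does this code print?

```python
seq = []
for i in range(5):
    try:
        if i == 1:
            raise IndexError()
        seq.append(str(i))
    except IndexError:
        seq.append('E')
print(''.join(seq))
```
0E234

Exception on i=1 caught, loop continues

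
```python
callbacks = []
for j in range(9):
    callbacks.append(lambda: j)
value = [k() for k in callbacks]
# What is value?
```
[8, 8, 8, 8, 8, 8, 8, 8, 8]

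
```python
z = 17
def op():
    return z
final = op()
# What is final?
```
17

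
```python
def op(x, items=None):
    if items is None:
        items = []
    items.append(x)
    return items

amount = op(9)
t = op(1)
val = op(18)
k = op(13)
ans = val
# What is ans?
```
[18]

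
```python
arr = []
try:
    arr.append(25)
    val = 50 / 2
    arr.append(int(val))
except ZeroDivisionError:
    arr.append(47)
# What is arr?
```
[25, 25]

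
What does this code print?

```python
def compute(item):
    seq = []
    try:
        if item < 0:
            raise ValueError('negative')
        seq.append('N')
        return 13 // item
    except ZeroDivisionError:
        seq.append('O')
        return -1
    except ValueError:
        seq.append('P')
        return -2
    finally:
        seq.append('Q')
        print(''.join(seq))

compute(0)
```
NOQ

item=0 causes ZeroDivisionError, caught, finally prints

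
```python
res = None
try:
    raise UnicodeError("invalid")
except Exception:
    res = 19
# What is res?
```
19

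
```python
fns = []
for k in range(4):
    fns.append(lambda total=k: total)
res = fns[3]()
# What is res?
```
3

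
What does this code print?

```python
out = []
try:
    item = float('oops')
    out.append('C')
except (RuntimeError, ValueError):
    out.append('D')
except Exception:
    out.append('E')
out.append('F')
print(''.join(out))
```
DF

ValueError matches tuple containing it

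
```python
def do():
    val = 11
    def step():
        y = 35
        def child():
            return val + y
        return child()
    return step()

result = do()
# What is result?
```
46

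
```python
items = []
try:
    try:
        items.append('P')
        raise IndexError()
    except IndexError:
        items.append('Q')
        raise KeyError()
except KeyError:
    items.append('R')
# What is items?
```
['P', 'Q', 'R']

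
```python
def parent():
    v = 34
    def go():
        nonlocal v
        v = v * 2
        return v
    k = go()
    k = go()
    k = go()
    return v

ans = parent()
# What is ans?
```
272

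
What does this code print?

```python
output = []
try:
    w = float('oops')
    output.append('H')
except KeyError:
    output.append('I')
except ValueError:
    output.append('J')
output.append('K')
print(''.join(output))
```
JK

ValueError is caught by its specific handler, not KeyError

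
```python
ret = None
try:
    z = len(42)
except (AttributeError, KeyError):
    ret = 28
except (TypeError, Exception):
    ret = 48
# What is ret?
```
48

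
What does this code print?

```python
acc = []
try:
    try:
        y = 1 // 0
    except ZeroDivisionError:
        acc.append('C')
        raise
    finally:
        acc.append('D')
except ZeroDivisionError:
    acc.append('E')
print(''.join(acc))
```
CDE

finally runs before re-raised exception propagates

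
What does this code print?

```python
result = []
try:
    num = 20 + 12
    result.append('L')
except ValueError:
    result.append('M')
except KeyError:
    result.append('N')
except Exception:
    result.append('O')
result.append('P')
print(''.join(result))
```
LP

No exception, try block completes normally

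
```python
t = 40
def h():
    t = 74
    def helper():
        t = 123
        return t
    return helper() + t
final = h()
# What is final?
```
197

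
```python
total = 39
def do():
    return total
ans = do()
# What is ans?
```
39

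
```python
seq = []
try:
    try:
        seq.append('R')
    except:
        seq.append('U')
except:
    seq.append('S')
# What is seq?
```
['R']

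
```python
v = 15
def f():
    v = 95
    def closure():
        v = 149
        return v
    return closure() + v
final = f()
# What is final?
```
244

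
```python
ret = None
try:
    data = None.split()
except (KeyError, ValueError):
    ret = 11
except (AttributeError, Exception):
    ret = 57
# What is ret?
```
57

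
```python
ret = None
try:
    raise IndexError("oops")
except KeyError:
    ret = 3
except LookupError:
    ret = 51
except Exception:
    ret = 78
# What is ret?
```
51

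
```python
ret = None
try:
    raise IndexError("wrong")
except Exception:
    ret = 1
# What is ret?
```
1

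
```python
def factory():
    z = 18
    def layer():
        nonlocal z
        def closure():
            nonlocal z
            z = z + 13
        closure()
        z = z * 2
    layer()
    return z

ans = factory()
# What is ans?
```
62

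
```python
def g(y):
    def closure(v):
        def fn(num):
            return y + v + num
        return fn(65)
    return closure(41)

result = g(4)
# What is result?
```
110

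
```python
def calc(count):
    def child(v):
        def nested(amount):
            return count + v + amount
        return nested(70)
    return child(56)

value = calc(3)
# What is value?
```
129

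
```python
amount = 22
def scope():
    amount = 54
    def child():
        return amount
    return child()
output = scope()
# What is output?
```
54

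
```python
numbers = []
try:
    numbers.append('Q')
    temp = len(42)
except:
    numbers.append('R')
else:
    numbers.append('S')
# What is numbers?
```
['Q', 'R']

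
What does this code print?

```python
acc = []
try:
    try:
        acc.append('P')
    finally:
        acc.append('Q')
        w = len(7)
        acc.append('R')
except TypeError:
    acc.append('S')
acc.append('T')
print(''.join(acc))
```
PQST

Exception in inner finally caught by outer except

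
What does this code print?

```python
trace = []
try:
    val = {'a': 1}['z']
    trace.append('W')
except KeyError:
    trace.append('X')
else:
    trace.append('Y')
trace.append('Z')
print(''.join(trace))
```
XZ

else block skipped when exception is caught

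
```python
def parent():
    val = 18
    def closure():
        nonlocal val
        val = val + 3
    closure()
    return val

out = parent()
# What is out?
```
21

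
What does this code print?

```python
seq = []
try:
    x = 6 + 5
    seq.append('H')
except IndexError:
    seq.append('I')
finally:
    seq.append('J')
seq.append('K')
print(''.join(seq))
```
HJK

finally runs after normal execution too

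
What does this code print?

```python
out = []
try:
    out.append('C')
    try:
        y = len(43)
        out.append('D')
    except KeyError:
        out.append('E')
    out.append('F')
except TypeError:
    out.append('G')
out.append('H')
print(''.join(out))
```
CGH

Inner handler doesn't match, propagates to outer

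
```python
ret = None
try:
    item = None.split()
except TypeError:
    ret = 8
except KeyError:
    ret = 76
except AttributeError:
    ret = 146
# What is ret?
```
146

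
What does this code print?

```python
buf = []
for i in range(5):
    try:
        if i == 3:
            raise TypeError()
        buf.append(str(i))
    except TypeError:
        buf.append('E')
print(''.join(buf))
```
012E4

Exception on i=3 caught, loop continues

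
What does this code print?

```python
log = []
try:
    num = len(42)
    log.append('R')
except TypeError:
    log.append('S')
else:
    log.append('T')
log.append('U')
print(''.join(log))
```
SU

else block skipped when exception is caught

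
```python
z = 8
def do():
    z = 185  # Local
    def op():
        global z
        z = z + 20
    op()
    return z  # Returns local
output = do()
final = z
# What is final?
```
28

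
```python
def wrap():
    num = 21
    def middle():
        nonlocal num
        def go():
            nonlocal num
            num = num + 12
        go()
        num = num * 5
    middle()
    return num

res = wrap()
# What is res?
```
165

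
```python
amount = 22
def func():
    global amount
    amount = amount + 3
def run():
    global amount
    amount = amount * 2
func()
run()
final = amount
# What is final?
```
50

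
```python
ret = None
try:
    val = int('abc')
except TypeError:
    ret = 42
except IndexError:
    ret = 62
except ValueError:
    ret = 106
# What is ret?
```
106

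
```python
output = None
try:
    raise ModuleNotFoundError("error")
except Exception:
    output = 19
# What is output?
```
19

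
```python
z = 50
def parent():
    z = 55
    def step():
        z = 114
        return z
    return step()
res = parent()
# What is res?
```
114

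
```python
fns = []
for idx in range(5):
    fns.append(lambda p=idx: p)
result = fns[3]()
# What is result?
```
3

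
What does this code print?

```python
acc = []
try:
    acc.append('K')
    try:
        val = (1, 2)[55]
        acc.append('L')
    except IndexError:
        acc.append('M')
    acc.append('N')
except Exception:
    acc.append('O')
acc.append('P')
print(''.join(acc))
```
KMNP

Inner exception caught by inner handler, outer continues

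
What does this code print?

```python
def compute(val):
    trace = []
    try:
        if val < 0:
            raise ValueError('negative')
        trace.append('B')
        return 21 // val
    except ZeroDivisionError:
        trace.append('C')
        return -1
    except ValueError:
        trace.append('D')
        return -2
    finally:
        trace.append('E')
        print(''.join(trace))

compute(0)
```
BCE

val=0 causes ZeroDivisionError, caught, finally prints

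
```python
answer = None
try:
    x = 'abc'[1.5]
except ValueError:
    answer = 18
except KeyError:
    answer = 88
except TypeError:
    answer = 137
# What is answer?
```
137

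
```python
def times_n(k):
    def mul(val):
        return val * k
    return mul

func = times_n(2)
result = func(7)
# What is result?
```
14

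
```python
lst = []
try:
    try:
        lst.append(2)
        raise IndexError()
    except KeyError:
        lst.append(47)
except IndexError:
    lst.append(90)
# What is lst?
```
[2, 90]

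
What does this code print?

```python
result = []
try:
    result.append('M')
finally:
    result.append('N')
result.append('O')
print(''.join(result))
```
MNO

try/finally without except, no exception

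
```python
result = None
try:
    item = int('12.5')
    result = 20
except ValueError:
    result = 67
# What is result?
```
67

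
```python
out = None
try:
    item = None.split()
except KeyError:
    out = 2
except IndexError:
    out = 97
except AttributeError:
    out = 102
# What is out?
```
102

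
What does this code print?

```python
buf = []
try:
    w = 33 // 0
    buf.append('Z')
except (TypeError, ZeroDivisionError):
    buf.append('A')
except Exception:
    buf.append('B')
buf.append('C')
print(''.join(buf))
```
AC

ZeroDivisionError matches tuple containing it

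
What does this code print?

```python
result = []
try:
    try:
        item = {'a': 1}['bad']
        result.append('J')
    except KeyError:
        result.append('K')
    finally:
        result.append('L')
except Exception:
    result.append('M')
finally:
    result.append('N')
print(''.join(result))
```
KLN

Both finally blocks run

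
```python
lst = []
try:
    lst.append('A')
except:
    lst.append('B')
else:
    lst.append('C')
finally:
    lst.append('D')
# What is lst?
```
['A', 'C', 'D']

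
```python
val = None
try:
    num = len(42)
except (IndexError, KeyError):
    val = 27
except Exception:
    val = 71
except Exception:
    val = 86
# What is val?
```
71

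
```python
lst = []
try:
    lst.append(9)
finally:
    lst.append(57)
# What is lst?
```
[9, 57]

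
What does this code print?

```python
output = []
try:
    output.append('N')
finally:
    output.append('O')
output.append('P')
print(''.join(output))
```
NOP

try/finally without except, no exception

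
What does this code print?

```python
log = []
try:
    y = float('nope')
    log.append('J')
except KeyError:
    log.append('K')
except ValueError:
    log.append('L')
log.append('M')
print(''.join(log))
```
LM

ValueError is caught by its specific handler, not KeyError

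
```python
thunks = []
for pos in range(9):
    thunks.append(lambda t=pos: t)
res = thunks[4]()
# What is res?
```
4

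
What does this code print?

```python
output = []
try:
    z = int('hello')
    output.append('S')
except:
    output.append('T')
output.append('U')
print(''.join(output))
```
TU

Exception raised in try, caught by bare except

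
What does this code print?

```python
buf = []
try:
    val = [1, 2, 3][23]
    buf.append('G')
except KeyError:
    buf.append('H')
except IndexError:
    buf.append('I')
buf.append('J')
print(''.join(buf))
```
IJ

IndexError is caught by its specific handler, not KeyError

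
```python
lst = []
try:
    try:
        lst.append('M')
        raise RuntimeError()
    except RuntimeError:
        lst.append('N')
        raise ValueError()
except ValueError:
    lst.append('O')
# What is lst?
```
['M', 'N', 'O']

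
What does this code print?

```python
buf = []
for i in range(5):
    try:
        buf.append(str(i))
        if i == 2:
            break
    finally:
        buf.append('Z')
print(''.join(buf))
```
0Z1Z2Z

finally runs even when breaking out of loop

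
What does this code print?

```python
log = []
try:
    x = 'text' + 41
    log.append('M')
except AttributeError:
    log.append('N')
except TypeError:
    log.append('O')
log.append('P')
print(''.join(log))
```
OP

TypeError is caught by its specific handler, not AttributeError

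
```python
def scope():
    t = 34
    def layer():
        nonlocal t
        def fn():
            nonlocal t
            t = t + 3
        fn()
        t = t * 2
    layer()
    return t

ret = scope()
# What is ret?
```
74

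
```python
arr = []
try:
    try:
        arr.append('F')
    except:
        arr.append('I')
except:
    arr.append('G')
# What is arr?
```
['F']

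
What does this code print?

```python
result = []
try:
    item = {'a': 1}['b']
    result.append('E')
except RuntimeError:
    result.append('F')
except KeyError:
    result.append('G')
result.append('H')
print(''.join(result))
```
GH

KeyError is caught by its specific handler, not RuntimeError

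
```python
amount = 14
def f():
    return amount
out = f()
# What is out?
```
14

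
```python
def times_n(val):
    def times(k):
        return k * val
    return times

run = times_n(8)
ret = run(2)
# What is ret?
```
16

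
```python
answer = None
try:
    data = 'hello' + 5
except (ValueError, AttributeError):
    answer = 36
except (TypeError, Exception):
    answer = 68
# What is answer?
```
68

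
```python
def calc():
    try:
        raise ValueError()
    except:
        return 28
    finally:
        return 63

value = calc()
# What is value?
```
63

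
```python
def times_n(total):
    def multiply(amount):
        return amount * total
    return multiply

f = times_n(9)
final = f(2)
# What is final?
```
18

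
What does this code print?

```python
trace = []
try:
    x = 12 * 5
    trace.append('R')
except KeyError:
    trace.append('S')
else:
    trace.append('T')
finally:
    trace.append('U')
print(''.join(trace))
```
RTU

else runs before finally when no exception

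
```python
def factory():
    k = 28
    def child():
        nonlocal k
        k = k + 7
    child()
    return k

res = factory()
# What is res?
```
35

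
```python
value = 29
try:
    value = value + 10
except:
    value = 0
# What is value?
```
39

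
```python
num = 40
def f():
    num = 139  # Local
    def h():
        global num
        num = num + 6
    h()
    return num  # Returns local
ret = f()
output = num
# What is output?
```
46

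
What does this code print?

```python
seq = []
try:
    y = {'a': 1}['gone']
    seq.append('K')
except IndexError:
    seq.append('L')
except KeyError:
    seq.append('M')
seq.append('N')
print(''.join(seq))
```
MN

KeyError is caught by its specific handler, not IndexError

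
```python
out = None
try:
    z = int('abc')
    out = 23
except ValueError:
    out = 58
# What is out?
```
58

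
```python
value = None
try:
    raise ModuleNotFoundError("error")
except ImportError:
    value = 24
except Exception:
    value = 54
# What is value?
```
24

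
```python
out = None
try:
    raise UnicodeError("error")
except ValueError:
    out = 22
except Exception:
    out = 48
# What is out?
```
22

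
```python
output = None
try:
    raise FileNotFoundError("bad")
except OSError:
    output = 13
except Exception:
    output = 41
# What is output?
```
13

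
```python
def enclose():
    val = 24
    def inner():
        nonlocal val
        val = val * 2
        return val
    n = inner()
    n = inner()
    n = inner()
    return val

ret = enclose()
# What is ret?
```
192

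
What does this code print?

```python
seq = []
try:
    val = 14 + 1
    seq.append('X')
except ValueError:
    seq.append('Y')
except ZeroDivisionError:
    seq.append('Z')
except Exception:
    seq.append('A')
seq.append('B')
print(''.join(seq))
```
XB

No exception, try block completes normally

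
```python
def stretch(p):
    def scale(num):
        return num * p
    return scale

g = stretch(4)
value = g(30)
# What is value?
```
120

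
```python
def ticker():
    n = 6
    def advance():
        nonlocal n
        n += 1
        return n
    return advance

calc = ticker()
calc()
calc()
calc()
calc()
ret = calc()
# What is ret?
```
11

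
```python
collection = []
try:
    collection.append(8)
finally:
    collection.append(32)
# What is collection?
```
[8, 32]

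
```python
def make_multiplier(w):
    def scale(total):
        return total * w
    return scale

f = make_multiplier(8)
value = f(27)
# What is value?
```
216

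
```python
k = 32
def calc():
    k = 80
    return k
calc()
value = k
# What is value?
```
32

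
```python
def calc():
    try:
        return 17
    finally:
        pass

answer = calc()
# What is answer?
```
17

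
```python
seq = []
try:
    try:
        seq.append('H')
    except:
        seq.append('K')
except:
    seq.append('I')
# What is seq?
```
['H']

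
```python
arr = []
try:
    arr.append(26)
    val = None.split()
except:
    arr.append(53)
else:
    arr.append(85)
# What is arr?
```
[26, 53]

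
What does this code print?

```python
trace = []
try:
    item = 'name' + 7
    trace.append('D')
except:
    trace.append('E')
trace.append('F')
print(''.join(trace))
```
EF

Exception raised in try, caught by bare except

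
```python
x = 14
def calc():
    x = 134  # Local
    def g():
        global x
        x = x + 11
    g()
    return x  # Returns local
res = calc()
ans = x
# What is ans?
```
25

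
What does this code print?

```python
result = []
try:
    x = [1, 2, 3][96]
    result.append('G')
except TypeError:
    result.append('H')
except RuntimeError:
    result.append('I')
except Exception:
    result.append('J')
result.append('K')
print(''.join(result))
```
JK

IndexError not specifically caught, falls to Exception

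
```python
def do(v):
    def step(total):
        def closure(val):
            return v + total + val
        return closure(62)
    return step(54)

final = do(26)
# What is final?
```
142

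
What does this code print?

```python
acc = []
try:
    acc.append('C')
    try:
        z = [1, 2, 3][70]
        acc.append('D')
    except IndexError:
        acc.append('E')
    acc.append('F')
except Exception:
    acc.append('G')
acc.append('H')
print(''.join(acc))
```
CEFH

Inner exception caught by inner handler, outer continues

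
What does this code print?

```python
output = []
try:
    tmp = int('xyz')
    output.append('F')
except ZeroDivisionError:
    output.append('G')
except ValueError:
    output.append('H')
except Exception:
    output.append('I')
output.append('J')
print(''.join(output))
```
HJ

ValueError matches before generic Exception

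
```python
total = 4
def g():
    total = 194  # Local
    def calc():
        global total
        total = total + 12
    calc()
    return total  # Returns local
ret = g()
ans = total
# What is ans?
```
16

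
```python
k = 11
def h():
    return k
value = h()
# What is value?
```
11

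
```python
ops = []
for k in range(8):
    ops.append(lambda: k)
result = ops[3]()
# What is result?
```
7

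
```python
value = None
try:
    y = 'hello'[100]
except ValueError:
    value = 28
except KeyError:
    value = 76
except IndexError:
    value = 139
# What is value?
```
139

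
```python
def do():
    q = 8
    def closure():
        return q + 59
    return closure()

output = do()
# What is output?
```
67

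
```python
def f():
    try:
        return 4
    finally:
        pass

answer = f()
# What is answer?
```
4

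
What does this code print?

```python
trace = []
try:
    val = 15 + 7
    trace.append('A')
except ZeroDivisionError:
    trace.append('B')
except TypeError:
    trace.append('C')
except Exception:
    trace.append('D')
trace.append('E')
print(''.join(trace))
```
AE

No exception, try block completes normally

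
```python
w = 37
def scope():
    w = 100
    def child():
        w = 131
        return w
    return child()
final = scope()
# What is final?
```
131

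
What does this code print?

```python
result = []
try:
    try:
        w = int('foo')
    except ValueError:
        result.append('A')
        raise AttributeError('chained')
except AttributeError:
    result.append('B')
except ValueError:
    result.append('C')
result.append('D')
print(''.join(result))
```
ABD

AttributeError raised and caught, original ValueError not re-raised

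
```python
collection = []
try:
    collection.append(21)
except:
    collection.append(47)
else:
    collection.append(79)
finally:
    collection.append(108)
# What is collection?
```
[21, 79, 108]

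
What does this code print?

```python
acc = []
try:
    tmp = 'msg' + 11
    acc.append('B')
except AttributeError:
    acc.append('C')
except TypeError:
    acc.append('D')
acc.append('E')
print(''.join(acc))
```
DE

TypeError is caught by its specific handler, not AttributeError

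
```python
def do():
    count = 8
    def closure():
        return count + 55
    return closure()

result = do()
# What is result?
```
63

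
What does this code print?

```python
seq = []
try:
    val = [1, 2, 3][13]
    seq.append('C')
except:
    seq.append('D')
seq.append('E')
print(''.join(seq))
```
DE

Exception raised in try, caught by bare except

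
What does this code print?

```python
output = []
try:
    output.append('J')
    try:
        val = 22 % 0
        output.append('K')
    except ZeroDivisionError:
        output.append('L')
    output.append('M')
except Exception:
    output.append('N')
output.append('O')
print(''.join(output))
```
JLMO

Inner exception caught by inner handler, outer continues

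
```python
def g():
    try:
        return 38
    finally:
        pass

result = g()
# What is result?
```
38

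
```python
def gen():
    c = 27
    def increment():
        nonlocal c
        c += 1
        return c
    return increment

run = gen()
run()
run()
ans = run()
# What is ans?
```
30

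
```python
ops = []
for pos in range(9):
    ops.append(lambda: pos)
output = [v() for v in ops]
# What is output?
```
[8, 8, 8, 8, 8, 8, 8, 8, 8]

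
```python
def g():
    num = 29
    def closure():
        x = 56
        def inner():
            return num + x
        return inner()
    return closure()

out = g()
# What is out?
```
85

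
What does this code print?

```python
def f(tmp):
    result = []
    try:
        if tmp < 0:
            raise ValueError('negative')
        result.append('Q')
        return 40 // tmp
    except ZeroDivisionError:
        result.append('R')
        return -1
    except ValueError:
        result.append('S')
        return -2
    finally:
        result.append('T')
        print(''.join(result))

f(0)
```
QRT

tmp=0 causes ZeroDivisionError, caught, finally prints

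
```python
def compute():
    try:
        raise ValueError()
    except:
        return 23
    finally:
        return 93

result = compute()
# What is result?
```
93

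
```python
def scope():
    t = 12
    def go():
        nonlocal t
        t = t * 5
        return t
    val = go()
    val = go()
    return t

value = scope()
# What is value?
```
300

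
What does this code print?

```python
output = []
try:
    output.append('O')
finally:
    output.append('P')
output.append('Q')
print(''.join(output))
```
OPQ

try/finally without except, no exception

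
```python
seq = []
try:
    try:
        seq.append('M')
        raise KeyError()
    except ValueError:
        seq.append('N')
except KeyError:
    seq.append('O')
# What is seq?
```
['M', 'O']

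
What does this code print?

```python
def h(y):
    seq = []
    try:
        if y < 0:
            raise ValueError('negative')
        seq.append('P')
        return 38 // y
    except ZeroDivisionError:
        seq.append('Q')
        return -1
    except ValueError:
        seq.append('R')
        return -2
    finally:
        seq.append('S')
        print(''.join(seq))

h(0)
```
PQS

y=0 causes ZeroDivisionError, caught, finally prints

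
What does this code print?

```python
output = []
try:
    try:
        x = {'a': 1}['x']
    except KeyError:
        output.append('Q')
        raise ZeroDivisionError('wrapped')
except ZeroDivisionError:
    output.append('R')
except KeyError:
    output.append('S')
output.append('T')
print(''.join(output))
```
QRT

ZeroDivisionError raised and caught, original KeyError not re-raised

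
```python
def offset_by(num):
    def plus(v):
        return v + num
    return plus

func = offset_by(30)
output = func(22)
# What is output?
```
52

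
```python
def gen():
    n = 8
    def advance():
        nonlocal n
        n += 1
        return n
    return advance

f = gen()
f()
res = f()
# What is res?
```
10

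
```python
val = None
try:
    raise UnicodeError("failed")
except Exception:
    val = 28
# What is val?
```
28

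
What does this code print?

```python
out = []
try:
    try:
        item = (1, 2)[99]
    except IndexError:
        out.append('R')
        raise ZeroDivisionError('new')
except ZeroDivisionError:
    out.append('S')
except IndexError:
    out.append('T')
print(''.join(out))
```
RS

New ZeroDivisionError raised, caught by outer ZeroDivisionError handler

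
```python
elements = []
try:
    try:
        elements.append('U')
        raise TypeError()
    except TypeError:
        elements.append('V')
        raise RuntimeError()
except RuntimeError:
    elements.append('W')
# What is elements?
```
['U', 'V', 'W']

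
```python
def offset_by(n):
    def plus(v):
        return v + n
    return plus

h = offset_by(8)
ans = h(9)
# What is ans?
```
17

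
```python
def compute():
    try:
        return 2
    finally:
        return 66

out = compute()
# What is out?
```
66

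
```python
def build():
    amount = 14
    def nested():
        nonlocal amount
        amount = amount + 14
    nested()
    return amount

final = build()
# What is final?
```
28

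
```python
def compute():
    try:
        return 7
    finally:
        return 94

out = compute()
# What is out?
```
94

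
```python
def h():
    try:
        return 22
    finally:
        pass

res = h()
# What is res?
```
22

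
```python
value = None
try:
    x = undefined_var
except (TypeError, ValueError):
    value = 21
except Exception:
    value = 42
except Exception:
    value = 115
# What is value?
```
42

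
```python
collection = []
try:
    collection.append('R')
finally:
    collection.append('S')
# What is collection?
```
['R', 'S']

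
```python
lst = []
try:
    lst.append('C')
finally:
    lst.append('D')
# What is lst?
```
['C', 'D']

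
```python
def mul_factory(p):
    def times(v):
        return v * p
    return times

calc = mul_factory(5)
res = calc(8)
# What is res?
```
40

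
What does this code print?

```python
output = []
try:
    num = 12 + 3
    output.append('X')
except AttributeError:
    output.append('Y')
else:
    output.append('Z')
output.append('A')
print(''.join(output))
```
XZA

else block runs when no exception occurs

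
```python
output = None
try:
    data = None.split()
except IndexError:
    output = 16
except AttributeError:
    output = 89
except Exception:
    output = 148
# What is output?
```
89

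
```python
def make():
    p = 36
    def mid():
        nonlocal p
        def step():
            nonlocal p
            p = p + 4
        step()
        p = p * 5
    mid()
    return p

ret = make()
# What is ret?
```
200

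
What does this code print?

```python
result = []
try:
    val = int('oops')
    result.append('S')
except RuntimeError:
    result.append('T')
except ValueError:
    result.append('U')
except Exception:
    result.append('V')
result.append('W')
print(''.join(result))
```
UW

ValueError matches before generic Exception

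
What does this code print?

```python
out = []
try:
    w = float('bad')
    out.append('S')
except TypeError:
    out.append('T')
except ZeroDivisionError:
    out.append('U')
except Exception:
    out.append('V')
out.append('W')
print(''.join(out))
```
VW

ValueError not specifically caught, falls to Exception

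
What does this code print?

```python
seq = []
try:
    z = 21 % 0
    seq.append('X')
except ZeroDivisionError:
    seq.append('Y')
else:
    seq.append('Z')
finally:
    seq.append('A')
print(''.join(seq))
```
YA

Exception: except runs, else skipped, finally runs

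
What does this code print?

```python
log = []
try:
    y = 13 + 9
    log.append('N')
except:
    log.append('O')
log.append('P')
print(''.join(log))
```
NP

No exception, try block completes normally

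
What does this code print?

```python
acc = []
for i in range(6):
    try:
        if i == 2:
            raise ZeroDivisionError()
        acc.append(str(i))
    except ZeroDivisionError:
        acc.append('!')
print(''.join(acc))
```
01!345

Exception on i=2 caught, loop continues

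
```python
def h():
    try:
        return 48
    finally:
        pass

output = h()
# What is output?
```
48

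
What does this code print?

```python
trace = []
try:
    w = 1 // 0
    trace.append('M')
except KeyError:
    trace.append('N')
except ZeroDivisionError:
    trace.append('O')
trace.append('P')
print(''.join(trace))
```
OP

ZeroDivisionError is caught by its specific handler, not KeyError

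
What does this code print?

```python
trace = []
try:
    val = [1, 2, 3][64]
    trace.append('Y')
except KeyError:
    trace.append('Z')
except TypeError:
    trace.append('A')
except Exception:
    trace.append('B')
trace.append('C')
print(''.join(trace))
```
BC

IndexError not specifically caught, falls to Exception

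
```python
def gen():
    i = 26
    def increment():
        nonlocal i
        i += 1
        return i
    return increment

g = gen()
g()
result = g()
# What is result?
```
28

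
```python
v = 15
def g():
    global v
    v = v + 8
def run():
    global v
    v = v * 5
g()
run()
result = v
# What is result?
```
115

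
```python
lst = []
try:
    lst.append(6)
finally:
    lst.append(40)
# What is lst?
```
[6, 40]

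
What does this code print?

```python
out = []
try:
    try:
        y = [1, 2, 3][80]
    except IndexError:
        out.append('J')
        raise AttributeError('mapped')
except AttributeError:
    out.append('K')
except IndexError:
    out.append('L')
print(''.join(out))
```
JK

New AttributeError raised, caught by outer AttributeError handler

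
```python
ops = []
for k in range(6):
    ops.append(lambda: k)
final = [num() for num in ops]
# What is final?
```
[5, 5, 5, 5, 5, 5]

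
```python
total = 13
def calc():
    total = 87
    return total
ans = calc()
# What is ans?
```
87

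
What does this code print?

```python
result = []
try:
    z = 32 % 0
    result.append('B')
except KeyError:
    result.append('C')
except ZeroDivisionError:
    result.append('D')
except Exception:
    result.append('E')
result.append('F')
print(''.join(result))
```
DF

ZeroDivisionError matches before generic Exception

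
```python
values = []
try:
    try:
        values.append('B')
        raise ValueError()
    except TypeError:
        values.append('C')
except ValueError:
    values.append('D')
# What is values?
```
['B', 'D']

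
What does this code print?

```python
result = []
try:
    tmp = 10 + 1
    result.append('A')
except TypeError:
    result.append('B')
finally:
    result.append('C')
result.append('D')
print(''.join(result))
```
ACD

finally runs after normal execution too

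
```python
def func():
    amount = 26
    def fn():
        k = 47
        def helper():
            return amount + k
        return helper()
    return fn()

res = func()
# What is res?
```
73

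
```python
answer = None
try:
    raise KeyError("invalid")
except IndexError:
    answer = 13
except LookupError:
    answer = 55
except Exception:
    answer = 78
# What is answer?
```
55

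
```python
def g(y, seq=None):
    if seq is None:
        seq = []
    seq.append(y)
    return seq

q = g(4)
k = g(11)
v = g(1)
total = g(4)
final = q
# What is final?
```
[4]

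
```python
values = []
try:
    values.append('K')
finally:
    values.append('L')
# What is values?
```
['K', 'L']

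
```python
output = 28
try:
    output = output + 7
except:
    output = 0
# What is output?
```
35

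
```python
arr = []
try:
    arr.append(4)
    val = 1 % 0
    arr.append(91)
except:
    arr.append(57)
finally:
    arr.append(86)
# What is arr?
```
[4, 57, 86]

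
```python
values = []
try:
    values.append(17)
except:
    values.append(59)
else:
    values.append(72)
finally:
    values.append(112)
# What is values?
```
[17, 72, 112]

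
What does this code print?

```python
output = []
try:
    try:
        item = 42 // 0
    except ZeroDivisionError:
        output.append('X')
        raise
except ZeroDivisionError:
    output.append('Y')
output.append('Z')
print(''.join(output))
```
XYZ

raise without argument re-raises current exception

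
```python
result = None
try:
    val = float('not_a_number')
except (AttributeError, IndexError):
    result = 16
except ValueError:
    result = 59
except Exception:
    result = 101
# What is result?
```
59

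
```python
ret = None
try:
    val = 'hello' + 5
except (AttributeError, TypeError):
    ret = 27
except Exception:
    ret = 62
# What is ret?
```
27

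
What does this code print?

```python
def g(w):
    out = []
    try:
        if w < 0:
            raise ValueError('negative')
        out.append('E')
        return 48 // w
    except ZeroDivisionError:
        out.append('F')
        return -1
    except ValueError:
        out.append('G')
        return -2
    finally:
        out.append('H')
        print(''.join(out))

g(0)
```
EFH

w=0 causes ZeroDivisionError, caught, finally prints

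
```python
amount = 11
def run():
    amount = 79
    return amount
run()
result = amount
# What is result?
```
11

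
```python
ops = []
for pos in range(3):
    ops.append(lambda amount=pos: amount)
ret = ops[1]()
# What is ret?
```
1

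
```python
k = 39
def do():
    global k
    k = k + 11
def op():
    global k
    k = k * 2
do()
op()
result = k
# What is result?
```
100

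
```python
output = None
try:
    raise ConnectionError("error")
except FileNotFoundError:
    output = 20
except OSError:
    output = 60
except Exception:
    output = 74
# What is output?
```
60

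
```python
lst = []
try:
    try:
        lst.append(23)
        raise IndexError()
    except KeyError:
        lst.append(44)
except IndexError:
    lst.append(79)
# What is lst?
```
[23, 79]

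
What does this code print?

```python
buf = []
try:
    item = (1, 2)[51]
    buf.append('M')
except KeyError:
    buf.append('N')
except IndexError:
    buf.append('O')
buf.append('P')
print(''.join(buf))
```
OP

IndexError is caught by its specific handler, not KeyError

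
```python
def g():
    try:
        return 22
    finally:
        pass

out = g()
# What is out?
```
22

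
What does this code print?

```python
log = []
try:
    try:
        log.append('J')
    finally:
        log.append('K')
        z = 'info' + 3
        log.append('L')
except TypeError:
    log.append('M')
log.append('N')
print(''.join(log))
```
JKMN

Exception in inner finally caught by outer except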